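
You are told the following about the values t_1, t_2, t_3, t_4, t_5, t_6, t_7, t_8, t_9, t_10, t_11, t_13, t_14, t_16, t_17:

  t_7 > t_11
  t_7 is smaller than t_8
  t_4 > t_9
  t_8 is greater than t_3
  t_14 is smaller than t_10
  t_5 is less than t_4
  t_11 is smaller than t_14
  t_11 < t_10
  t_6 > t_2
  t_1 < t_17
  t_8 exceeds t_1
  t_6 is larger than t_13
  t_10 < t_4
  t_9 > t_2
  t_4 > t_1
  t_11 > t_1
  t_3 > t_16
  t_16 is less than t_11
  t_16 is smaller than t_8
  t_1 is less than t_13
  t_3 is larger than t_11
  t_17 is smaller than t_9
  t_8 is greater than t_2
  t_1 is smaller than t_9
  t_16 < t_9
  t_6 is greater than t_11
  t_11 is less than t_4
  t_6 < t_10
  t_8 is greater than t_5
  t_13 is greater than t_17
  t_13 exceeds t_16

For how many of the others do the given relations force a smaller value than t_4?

From t_4 the given relations immediately reach t_1, t_11, t_5, t_9, t_10.
From those, t_16, t_17, t_14, t_2, t_6 — 10 in total.
From those, t_13 — 11 in total.
No other element is forced below t_4 by the given relations, so the count is 11.

11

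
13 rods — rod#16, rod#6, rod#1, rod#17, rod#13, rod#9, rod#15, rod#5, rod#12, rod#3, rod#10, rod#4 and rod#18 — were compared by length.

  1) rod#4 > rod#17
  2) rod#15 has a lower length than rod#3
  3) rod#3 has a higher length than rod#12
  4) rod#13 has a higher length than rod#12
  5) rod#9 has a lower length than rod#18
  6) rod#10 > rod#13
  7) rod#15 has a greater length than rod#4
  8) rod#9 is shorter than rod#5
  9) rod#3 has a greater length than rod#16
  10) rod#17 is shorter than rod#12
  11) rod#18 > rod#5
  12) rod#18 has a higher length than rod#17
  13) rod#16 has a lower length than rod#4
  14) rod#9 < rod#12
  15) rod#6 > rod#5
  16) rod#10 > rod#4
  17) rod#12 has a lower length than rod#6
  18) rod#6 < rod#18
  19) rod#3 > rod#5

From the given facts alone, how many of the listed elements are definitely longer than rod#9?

From rod#9 the given relations immediately reach rod#5, rod#12, rod#18.
From those, rod#6, rod#13, rod#3 — 6 in total.
From those, rod#10 — 7 in total.
No other element is forced above rod#9 by the given relations, so the count is 7.

7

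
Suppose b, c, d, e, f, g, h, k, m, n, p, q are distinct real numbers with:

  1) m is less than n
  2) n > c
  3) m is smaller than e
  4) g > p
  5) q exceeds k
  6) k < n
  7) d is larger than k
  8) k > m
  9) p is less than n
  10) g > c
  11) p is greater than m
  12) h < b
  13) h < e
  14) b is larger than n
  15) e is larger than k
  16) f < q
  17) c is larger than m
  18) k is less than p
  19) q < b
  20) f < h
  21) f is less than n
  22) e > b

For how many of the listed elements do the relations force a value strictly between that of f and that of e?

The relations place f below e. An element lies strictly between them when it is forced above f and also forced below e.
Above f: {h, q, n, b}. Below e: {m, k, p, h, c, q, n, b}.
Intersection: {h, q, n, b} — 4.

4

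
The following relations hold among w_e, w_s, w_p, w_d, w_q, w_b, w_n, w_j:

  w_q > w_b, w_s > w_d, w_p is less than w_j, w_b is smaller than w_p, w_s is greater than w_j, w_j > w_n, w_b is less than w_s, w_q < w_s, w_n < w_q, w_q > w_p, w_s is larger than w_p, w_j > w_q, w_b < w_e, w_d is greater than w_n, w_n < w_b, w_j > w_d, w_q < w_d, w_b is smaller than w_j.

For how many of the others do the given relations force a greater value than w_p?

4

The elements the relations force above w_p are w_q, w_d, w_j, w_s — no chain reaches any other.
That is 4.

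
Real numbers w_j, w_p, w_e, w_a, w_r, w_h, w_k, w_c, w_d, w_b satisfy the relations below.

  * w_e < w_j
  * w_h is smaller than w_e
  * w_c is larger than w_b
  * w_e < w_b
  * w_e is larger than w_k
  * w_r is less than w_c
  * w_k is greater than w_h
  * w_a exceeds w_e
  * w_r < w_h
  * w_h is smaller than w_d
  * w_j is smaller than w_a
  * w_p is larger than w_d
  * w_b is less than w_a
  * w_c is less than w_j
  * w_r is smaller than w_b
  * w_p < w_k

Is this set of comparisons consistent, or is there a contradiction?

consistent

The single ordering w_r < w_h < w_d < w_p < w_k < w_e < w_b < w_c < w_j < w_a satisfies every listed relation, so no contradiction arises.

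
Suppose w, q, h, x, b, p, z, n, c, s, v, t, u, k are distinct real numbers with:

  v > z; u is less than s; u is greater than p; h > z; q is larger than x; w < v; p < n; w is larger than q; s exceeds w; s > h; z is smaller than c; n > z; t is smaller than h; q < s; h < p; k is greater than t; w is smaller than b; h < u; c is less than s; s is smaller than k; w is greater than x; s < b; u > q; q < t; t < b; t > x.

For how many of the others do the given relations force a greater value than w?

The elements the relations force above w are v, s, k, b — no chain reaches any other.
That is 4.

4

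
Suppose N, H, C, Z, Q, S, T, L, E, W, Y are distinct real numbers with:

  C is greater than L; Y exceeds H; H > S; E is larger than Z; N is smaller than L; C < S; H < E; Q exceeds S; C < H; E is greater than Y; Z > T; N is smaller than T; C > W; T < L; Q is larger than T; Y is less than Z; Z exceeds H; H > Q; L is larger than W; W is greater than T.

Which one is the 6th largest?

S

The consecutive relations fix a unique order: N < T < W < L < C < S < Q < H < Y < Z < E.
The 6th largest is S.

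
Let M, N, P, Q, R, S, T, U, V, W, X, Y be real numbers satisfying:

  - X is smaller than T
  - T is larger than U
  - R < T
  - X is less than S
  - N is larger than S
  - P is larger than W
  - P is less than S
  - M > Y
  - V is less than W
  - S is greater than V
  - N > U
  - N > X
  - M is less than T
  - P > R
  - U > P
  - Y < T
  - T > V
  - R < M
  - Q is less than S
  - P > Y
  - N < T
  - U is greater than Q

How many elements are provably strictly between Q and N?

The relations place Q below N. An element lies strictly between them when it is forced above Q and also forced below N.
Above Q: {U, S, T}. Below N: {X, Y, R, V, W, P, U, S}.
Intersection: {U, S} — 2.

2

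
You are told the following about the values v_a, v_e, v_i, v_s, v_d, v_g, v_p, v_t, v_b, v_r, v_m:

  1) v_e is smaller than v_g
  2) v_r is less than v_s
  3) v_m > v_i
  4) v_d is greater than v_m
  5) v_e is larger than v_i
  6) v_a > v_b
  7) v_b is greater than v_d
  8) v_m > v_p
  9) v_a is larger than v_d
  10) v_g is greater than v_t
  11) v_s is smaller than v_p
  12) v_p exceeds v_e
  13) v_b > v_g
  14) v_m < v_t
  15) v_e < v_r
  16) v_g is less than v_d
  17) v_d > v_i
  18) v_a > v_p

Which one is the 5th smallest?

v_p

The consecutive relations fix a unique order: v_i < v_e < v_r < v_s < v_p < v_m < v_t < v_g < v_d < v_b < v_a.
The 5th smallest is v_p.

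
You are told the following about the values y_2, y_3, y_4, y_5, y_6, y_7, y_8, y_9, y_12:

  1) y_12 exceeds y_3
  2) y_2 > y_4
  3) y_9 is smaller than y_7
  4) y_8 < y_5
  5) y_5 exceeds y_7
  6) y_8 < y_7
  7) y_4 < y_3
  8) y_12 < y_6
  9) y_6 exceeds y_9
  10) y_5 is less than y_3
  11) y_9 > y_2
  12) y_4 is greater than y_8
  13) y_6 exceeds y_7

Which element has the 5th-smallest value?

The consecutive relations fix a unique order: y_8 < y_4 < y_2 < y_9 < y_7 < y_5 < y_3 < y_12 < y_6.
The 5th smallest is y_7.

y_7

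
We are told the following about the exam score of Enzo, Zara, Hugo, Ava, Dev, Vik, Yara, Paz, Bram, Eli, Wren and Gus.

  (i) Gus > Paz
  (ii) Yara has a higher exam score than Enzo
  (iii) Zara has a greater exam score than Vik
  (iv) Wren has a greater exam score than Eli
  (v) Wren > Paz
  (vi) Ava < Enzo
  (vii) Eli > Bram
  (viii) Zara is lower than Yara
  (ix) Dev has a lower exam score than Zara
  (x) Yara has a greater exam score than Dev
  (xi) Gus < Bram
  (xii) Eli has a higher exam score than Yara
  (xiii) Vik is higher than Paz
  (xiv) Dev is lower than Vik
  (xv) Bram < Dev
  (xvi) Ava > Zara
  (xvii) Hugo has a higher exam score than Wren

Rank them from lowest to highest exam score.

The consecutive links are each given: Paz < Gus; Gus < Bram; Bram < Dev; Dev < Vik; Vik < Zara; Zara < Ava; Ava < Enzo; Enzo < Yara; Yara < Eli; Eli < Wren; Wren < Hugo.

Paz < Gus < Bram < Dev < Vik < Zara < Ava < Enzo < Yara < Eli < Wren < Hugo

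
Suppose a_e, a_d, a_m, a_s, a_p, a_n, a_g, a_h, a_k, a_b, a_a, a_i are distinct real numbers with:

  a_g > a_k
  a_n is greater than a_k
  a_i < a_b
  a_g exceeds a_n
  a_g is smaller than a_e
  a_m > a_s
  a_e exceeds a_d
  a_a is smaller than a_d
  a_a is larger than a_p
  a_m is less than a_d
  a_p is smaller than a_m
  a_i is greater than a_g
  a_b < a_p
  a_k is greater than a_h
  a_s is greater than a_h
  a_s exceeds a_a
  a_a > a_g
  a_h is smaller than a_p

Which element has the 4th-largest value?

Chaining the given pairs: a_h < a_k < a_n < a_g < a_i < a_b < a_p < a_a < a_s < a_m < a_d < a_e.
Counting 4 from the largest end gives a_s.

a_s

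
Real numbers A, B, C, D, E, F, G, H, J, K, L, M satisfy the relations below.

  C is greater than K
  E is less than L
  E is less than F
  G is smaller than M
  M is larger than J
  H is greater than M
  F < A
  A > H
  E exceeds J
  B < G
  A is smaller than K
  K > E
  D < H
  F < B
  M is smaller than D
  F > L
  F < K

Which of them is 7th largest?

Piecing the relations together gives one ordering: J < E < L < F < B < G < M < D < H < A < K < C.
The 7th largest is G.

G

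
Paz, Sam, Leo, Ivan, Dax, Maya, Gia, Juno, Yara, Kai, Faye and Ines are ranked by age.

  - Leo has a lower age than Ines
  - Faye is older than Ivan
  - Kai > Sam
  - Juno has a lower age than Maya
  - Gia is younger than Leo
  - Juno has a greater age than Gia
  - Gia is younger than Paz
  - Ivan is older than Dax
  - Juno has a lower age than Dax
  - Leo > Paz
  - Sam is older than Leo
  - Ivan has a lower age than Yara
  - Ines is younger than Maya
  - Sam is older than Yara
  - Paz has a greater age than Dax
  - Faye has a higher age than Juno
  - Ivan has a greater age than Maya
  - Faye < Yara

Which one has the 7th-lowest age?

Maya

The consecutive relations fix a unique order: Gia < Juno < Dax < Paz < Leo < Ines < Maya < Ivan < Faye < Yara < Sam < Kai.
Counting 7 from the smallest end gives Maya.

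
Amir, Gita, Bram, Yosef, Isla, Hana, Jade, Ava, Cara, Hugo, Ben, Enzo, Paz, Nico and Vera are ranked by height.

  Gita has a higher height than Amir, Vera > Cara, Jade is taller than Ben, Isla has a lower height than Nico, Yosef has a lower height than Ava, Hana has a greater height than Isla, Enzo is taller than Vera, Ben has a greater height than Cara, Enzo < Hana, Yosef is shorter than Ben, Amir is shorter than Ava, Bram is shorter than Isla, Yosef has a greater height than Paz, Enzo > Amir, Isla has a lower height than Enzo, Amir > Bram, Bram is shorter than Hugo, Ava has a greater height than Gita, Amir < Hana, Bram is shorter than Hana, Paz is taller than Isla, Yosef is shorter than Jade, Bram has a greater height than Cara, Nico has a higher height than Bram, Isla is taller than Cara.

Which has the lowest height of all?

Vera is not least since Cara < Vera; Bram is not least since Cara < Bram; Isla is not least since Cara < Isla; Paz is not least since Isla < Paz; Nico is not least since Bram < Nico; Amir is not least since Bram < Amir; Yosef is not least since Paz < Yosef; Ben is not least since Cara < Ben; Gita is not least since Amir < Gita; Hugo is not least since Bram < Hugo; Ava is not least since Gita < Ava; Jade is not least since Ben < Jade; Enzo is not least since Isla < Enzo; Hana is not least since Bram < Hana.
Only Cara has nothing below it, so Cara is the lowest height.

Cara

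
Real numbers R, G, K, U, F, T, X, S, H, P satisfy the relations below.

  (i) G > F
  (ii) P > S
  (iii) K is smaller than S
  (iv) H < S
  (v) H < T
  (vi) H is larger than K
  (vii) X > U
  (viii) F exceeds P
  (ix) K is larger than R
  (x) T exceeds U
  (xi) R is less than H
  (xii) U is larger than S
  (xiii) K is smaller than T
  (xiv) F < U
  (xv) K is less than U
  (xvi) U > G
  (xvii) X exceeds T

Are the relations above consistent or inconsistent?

consistent

Every relation is compatible with R < K < H < S < P < F < G < U < T < X; the set is consistent.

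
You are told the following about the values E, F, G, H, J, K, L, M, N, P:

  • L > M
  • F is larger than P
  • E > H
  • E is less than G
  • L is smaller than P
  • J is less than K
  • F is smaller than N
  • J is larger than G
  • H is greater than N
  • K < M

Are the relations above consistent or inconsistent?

inconsistent

Chaining the given relations yields M < L < P < F < N < H < E < G < J < K, so M < K. But one relation states K < M. These cannot both hold.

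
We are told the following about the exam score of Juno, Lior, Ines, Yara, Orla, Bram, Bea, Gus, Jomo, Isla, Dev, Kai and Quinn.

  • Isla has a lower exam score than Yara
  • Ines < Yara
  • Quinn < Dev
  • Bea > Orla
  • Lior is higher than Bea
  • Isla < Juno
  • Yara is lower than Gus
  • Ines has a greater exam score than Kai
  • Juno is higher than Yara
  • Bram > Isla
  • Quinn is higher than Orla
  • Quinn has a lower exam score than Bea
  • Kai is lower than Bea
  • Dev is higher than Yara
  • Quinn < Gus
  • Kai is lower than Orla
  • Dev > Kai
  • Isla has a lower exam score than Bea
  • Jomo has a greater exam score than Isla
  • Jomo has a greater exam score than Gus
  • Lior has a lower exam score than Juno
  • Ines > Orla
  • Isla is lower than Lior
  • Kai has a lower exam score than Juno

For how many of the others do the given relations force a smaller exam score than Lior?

The elements the relations force below Lior are Kai, Orla, Isla, Quinn, Bea — no chain reaches any other.
That is 5.

5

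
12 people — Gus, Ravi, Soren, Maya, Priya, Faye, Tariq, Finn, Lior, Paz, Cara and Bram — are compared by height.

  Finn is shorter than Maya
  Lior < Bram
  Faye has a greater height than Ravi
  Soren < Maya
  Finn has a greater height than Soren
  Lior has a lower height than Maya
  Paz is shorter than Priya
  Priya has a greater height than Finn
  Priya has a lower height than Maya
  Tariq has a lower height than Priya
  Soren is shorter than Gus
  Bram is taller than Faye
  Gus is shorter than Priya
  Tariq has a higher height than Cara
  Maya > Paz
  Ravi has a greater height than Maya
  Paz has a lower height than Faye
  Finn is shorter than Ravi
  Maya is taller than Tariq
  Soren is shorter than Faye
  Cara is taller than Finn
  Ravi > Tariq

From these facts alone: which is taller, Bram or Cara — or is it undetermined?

Link the given pairs in sequence: Cara < Tariq; Tariq < Priya; Priya < Maya; Maya < Ravi; Ravi < Faye; Faye < Bram.
Together: Cara < Tariq < Priya < Maya < Ravi < Faye < Bram.
So Bram is taller.

Bram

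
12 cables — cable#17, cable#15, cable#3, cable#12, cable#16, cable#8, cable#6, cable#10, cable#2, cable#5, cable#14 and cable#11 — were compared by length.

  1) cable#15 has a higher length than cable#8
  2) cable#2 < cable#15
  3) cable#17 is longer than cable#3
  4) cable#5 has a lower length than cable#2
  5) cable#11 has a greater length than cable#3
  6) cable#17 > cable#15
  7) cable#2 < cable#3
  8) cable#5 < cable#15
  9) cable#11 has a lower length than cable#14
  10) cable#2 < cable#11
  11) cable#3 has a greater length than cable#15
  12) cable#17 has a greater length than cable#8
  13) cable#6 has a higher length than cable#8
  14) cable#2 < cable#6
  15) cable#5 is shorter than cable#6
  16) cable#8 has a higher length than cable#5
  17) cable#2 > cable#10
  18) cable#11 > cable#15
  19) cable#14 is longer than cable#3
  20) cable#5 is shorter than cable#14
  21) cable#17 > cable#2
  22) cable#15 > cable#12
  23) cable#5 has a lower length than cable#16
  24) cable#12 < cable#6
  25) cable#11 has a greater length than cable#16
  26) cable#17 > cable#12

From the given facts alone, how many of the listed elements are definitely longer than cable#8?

6

The elements the relations force above cable#8 are cable#15, cable#3, cable#11, cable#6, cable#14, cable#17 — no chain reaches any other.
That is 6.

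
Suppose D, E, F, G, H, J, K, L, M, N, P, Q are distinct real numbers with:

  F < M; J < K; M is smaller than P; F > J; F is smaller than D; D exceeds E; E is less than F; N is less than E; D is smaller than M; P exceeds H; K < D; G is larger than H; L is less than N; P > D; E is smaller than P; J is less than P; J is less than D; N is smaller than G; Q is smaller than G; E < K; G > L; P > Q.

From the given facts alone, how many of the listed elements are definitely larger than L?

8

Directly above L: N, G.
One step further: E (3 so far).
One step further: F, K, D, P (7 so far).
One step further: M (8 so far).
Nothing else is reachable above L; 8 in all.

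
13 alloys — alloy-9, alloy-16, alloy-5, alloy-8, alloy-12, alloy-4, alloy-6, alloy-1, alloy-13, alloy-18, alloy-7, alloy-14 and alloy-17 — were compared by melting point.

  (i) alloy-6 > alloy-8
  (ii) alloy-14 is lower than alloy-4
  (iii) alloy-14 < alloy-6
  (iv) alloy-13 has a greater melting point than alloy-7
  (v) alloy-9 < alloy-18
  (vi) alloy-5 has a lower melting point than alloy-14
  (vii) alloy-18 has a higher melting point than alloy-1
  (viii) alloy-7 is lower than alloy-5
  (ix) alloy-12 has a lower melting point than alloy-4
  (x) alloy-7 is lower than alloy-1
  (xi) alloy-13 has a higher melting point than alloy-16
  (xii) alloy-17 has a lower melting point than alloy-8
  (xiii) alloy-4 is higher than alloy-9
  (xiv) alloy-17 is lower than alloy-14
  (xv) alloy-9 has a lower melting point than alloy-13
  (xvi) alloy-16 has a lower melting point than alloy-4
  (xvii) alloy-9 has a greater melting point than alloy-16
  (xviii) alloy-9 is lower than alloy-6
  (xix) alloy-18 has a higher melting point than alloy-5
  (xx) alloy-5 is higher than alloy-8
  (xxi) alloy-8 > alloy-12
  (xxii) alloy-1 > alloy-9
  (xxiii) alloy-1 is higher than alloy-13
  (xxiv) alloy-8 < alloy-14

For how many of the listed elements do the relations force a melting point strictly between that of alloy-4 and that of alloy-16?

1

Chaining upward from alloy-16 reaches: alloy-9, alloy-13, alloy-1, alloy-18, alloy-6.
Chaining downward from alloy-4 reaches: alloy-9, alloy-7, alloy-12, alloy-17, alloy-8, alloy-5, alloy-14.
Strictly between alloy-16 and alloy-4 are those in both lists: alloy-9 — 1 element.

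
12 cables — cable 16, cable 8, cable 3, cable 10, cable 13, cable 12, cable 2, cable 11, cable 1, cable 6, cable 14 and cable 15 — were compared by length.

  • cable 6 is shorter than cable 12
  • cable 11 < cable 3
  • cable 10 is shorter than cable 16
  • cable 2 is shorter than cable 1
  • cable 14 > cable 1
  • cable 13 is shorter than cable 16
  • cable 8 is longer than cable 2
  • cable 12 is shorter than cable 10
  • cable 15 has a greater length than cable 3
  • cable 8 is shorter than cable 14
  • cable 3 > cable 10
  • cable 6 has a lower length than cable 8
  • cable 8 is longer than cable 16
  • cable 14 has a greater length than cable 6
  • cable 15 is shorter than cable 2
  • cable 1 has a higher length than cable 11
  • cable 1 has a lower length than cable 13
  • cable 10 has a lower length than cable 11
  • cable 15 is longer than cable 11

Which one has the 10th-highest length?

Piecing the relations together gives one ordering: cable 6 < cable 12 < cable 10 < cable 11 < cable 3 < cable 15 < cable 2 < cable 1 < cable 13 < cable 16 < cable 8 < cable 14.
The 10th largest is cable 10.

cable 10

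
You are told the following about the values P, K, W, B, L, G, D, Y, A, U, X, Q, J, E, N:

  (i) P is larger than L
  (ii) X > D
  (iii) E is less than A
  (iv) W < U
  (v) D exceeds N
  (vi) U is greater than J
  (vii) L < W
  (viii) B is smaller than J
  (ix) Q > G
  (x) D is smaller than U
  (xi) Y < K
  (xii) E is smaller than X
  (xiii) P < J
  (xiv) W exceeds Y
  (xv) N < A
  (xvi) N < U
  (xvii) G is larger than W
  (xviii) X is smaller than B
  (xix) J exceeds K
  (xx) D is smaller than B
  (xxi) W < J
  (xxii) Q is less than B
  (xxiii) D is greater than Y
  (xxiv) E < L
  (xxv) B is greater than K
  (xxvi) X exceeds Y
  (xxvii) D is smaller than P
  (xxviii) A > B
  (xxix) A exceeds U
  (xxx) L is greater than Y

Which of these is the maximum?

Y is not greatest since Y < W; E is not greatest since E < L; N is not greatest since N < A; L is not greatest since L < P; D is not greatest since D < B; W is not greatest since W < U; G is not greatest since G < Q; P is not greatest since P < J; Q is not greatest since Q < B; K is not greatest since K < B; X is not greatest since X < B; B is not greatest since B < A; J is not greatest since J < U; U is not greatest since U < A.
Only A has nothing above it, so A is the maximum.

A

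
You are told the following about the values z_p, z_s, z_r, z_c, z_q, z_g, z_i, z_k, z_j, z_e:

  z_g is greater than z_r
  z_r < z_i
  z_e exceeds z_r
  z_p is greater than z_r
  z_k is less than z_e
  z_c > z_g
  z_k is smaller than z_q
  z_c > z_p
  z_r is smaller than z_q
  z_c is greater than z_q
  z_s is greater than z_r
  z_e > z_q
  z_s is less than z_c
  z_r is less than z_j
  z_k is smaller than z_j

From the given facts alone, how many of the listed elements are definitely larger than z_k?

4

Directly above z_k: z_j, z_q, z_e.
One step further: z_c (4 so far).
Nothing else is reachable above z_k; 4 in all.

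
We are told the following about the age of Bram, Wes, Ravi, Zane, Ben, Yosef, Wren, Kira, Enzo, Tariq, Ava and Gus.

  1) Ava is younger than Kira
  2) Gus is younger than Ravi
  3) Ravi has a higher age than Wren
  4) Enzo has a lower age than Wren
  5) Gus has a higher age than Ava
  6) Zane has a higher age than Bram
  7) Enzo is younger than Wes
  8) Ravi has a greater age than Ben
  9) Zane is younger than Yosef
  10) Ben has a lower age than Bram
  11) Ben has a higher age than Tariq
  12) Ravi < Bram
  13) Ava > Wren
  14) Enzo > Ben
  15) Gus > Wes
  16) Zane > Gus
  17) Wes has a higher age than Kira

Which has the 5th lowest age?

Chaining the given pairs: Tariq < Ben < Enzo < Wren < Ava < Kira < Wes < Gus < Ravi < Bram < Zane < Yosef.
Counting 5 from the smallest end gives Ava.

Ava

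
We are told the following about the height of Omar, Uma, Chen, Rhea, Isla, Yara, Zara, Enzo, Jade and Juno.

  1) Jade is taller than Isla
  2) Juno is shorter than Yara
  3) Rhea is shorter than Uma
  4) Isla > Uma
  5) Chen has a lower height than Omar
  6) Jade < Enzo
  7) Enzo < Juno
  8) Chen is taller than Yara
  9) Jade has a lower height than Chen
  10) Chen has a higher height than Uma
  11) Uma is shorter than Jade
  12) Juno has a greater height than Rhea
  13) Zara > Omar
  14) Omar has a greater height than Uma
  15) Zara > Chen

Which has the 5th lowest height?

Enzo

The consecutive relations fix a unique order: Rhea < Uma < Isla < Jade < Enzo < Juno < Yara < Chen < Omar < Zara.
The 5th smallest is Enzo.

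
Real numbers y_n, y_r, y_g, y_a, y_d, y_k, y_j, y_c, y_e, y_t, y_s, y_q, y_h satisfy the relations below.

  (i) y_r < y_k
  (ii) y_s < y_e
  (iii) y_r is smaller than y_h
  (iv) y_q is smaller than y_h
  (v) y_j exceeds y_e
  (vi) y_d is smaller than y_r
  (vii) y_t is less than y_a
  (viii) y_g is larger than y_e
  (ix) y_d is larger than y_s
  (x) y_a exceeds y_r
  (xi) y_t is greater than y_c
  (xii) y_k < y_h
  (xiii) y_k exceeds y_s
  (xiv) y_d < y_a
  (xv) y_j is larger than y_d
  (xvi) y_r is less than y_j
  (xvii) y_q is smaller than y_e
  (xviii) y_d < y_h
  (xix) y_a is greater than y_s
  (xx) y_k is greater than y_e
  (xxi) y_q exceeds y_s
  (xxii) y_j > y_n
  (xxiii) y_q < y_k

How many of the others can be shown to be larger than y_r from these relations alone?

Directly above y_r: y_k, y_a, y_h, y_j.
Nothing else is reachable above y_r; 4 in all.

4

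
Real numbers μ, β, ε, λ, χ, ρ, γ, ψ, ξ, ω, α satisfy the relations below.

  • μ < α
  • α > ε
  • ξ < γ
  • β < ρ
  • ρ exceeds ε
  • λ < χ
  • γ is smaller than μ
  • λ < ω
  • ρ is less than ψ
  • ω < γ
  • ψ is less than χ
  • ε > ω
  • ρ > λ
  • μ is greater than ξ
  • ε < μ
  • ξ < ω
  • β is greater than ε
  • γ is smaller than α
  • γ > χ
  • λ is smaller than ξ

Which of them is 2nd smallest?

ξ

Piecing the relations together gives one ordering: λ < ξ < ω < ε < β < ρ < ψ < χ < γ < μ < α.
The 2nd smallest is ξ.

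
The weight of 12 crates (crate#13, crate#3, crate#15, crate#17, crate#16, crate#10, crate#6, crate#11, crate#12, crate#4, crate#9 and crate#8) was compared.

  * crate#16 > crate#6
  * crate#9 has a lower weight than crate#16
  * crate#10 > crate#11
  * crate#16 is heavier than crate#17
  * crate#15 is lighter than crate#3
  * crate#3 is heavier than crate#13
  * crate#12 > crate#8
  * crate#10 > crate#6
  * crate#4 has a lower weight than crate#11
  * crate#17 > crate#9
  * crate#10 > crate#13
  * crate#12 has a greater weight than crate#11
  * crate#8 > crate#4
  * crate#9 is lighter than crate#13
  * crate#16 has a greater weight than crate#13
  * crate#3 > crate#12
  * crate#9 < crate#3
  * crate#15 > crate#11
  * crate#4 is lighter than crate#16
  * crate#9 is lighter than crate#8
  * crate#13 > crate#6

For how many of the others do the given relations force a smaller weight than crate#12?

4

The elements the relations force below crate#12 are crate#4, crate#9, crate#8, crate#11 — no chain reaches any other.
That is 4.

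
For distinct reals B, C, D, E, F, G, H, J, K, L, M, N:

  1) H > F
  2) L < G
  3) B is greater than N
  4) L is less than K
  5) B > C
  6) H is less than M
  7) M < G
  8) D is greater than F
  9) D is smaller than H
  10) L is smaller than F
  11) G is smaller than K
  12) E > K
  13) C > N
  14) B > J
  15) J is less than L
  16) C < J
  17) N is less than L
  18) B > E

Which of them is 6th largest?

Piecing the relations together gives one ordering: N < C < J < L < F < D < H < M < G < K < E < B.
The 6th largest is H.

H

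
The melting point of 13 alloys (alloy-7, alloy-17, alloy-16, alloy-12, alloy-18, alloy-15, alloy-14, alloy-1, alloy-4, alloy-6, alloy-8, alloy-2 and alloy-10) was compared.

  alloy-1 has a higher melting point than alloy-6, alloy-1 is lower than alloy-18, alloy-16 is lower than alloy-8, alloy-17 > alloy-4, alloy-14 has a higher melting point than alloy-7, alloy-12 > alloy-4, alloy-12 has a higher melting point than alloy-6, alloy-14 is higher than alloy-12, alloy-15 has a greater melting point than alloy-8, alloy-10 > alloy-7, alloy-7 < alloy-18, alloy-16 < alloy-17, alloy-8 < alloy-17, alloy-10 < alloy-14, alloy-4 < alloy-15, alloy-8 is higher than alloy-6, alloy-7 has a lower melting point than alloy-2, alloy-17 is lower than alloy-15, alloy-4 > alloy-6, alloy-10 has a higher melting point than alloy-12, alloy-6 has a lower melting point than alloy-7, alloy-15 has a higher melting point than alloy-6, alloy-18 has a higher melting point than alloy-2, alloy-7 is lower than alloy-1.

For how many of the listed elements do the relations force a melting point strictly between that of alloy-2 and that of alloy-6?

1

Chaining upward from alloy-6 reaches: alloy-7, alloy-1, alloy-4, alloy-8, alloy-12, alloy-17, alloy-18, alloy-10, alloy-15, alloy-14.
Chaining downward from alloy-2 reaches: alloy-7.
Strictly between alloy-6 and alloy-2 are those in both lists: alloy-7 — 1 element.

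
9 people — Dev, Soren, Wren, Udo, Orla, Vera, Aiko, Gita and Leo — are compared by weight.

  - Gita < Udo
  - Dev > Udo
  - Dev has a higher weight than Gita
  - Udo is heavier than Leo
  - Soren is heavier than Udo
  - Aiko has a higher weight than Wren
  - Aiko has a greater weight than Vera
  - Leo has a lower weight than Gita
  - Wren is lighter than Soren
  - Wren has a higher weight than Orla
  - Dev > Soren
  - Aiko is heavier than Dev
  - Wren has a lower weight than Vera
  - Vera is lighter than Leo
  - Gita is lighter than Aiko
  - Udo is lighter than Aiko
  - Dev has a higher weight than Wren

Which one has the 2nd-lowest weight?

Wren

The consecutive relations fix a unique order: Orla < Wren < Vera < Leo < Gita < Udo < Soren < Dev < Aiko.
Counting 2 from the smallest end gives Wren.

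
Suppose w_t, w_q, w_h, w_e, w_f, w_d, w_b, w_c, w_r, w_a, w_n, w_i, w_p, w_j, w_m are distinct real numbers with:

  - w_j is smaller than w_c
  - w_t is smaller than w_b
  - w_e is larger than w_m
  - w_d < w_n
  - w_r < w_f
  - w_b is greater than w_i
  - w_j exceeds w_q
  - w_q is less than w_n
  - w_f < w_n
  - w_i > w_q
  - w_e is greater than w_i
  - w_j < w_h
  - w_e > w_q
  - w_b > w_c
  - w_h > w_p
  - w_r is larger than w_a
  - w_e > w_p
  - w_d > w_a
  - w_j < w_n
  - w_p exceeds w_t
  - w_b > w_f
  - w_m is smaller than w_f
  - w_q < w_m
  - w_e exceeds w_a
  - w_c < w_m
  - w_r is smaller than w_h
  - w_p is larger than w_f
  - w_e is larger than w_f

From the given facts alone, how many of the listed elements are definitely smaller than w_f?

The elements the relations force below w_f are w_q, w_j, w_a, w_c, w_r, w_m — no chain reaches any other.
That is 6.

6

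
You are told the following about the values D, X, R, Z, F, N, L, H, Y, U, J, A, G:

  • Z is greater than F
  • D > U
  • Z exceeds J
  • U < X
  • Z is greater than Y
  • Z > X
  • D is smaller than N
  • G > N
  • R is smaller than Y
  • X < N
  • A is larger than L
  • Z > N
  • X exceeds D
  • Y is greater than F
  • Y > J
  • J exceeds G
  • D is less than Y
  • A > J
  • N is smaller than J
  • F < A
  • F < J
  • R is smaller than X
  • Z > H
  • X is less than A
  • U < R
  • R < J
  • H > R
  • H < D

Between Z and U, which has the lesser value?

U

Chaining the given relations: U < R < H < D < X < N < G < J < Y < Z.
So U < Z; U is the smaller of the two.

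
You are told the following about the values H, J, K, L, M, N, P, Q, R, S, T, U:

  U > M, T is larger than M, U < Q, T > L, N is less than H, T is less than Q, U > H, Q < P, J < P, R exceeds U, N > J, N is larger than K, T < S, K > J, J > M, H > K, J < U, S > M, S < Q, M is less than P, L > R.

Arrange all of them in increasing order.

Nothing is placed below M, so it is least; from there M < J; J < K; K < N; N < H; H < U; U < R; R < L; L < T; T < S; S < Q; Q < P, each given directly.

M < J < K < N < H < U < R < L < T < S < Q < P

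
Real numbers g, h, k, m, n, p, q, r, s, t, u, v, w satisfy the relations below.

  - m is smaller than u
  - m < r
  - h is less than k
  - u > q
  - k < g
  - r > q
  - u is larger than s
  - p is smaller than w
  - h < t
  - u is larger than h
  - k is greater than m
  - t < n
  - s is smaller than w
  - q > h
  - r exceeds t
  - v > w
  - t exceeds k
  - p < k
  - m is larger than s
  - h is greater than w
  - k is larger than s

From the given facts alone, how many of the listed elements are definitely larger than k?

4

From k the given relations immediately reach t, g.
From those, n, r — 4 in total.
No other element is forced above k by the given relations, so the count is 4.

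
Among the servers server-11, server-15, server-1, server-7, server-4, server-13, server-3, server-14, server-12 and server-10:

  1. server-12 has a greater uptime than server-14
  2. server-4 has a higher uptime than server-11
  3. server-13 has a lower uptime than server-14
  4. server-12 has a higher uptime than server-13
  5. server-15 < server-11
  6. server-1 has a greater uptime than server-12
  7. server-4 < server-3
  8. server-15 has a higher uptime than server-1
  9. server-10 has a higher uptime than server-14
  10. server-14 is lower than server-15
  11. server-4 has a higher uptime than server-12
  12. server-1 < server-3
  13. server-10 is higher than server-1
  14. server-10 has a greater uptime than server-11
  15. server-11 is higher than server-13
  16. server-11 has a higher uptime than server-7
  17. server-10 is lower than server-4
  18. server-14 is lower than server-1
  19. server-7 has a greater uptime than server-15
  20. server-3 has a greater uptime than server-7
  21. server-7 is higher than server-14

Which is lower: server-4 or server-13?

Chaining the given relations: server-13 < server-14 < server-12 < server-1 < server-15 < server-7 < server-11 < server-10 < server-4.
So server-13 < server-4; server-13 is the lower of the two.

server-13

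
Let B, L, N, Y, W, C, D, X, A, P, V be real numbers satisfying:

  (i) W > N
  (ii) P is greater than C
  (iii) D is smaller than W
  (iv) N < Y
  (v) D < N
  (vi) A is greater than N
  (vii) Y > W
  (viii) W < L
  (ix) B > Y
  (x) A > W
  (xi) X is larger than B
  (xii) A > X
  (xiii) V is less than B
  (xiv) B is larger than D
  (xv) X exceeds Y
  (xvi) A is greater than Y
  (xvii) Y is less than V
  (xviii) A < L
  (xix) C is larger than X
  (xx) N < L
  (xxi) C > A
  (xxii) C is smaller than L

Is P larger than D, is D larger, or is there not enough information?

P

Chaining the given relations: D < N < W < Y < V < B < X < A < C < P.
So P is larger.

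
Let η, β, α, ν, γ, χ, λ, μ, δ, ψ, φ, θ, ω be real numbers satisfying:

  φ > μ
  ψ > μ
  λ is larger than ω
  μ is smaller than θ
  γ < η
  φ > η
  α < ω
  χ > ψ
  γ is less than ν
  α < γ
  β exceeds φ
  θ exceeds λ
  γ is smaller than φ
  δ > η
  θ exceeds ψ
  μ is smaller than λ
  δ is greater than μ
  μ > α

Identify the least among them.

γ is not least since α < γ; μ is not least since α < μ; ω is not least since α < ω; λ is not least since μ < λ; η is not least since γ < η; ψ is not least since μ < ψ; φ is not least since μ < φ; θ is not least since ψ < θ; β is not least since φ < β; χ is not least since ψ < χ; ν is not least since γ < ν; δ is not least since μ < δ.
Only α has nothing below it, so α is the least.

α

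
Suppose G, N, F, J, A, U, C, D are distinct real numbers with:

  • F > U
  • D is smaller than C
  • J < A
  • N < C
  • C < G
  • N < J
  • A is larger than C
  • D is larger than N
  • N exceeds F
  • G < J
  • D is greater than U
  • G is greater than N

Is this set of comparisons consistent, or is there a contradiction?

The single ordering U < F < N < D < C < G < J < A satisfies every listed relation, so no contradiction arises.

consistent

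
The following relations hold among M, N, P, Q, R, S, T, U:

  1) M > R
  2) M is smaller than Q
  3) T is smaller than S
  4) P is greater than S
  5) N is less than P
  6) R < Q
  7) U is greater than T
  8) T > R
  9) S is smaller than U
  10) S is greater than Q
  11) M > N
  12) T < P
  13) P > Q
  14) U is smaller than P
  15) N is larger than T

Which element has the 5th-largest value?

M

Piecing the relations together gives one ordering: R < T < N < M < Q < S < U < P.
The 5th largest is M.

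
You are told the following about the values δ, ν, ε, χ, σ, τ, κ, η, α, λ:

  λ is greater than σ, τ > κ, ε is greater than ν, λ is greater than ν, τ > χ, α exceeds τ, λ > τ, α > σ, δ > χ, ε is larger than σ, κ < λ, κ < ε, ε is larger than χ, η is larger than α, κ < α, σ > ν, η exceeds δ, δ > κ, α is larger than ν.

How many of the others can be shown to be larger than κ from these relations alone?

6

From κ the given relations immediately reach τ, ε, α, δ, λ.
From those, η — 6 in total.
Nothing else is reachable above κ; 6 in all.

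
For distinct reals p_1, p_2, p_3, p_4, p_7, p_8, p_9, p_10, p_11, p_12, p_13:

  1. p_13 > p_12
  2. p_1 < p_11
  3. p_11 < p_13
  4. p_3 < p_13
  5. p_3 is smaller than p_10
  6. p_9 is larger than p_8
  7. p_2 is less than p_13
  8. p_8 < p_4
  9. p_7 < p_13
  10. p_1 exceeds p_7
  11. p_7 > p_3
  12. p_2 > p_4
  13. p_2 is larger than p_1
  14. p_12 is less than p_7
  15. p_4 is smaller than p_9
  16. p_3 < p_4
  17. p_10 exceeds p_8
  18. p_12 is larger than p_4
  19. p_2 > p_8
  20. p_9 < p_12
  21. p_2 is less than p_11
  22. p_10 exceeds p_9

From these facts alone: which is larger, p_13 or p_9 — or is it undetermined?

p_9 < p_12 and p_12 < p_7 give p_9 < p_7.
With p_7 < p_1: p_9 < p_12 < p_7 < p_1.
With p_1 < p_2: p_9 < p_12 < p_7 < p_1 < p_2.
Then p_2 < p_11 extends the chain to p_11.
With p_11 < p_13: p_9 < p_12 < p_7 < p_1 < p_2 < p_11 < p_13.
So p_13 is larger.

p_13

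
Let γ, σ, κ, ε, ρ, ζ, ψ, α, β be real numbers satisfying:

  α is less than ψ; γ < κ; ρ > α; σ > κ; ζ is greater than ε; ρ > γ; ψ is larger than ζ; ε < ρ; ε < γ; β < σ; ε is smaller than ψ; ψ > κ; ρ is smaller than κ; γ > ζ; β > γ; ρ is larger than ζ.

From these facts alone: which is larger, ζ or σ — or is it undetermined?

Chaining the given relations: ζ < γ < ρ < κ < σ.
So σ is larger.

σ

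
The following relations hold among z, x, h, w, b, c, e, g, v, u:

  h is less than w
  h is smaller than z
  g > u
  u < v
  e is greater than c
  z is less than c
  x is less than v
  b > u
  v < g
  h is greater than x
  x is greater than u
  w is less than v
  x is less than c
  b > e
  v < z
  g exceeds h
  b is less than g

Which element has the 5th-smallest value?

v

Chaining the given pairs: u < x < h < w < v < z < c < e < b < g.
Counting 5 from the smallest end gives v.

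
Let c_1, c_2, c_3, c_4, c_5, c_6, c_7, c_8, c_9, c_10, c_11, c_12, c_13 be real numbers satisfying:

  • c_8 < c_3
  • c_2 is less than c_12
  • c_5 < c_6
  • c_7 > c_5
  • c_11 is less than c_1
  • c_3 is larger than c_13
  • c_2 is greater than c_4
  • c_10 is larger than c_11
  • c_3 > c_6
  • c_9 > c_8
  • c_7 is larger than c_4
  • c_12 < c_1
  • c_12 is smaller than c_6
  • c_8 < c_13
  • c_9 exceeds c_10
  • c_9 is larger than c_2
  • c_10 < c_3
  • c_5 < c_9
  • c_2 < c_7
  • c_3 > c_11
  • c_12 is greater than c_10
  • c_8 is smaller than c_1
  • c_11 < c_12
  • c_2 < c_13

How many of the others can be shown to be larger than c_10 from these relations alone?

The elements the relations force above c_10 are c_12, c_6, c_3, c_1, c_9 — no chain reaches any other.
That is 5.

5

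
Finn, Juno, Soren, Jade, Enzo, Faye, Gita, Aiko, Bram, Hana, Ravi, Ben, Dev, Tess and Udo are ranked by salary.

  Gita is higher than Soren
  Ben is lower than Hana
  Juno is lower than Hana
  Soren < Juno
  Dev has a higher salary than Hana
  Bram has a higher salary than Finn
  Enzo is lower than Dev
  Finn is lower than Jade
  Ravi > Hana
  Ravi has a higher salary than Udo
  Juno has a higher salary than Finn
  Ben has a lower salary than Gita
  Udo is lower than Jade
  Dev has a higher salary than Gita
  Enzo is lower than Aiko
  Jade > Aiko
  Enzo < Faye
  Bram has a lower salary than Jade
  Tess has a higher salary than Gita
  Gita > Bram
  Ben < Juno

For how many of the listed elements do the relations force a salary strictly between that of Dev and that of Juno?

The relations place Juno below Dev. An element lies strictly between them when it is forced above Juno and also forced below Dev.
Above Juno: {Hana, Ravi}. Below Dev: {Ben, Enzo, Soren, Finn, Bram, Gita, Hana}.
Intersection: {Hana} — 1.

1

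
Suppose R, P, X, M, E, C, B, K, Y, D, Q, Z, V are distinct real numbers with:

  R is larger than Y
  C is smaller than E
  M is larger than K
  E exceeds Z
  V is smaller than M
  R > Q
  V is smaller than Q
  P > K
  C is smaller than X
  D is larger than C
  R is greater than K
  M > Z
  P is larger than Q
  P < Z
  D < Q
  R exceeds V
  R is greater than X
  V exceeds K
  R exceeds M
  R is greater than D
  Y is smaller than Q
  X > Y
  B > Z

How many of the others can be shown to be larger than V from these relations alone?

Directly above V: Q, M, R.
One step further: P (4 so far).
One step further: Z (5 so far).
One step further: B, E (7 so far).
No other element is forced above V by the given relations, so the count is 7.

7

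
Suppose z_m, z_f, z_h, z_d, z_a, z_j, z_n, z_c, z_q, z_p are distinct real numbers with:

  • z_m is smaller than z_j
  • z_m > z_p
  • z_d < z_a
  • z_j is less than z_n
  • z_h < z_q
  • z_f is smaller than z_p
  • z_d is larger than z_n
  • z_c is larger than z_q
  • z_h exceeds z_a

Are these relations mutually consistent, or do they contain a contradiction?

Every relation is compatible with z_f < z_p < z_m < z_j < z_n < z_d < z_a < z_h < z_q < z_c; the set is consistent.

consistent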